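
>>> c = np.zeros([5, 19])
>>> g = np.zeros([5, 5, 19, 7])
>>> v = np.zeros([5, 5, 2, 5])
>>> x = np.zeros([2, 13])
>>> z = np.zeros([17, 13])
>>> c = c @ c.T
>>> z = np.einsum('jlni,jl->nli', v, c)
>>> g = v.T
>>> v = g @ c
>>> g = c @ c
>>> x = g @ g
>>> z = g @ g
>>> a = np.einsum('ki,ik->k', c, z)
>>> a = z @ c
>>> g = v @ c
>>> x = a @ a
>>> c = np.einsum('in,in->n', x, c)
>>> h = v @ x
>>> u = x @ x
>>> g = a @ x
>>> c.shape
(5,)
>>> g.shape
(5, 5)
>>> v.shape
(5, 2, 5, 5)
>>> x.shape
(5, 5)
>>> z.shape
(5, 5)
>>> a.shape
(5, 5)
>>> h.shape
(5, 2, 5, 5)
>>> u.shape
(5, 5)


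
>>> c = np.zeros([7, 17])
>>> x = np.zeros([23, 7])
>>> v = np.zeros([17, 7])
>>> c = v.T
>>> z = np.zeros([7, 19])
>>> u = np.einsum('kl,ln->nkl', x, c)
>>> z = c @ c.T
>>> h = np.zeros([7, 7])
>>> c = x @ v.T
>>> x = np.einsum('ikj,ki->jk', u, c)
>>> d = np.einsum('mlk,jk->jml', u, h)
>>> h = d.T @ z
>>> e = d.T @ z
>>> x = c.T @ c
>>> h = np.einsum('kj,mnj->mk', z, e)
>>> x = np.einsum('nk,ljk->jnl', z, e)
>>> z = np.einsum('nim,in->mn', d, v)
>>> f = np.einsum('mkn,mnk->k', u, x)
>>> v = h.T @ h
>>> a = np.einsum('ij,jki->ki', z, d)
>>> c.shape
(23, 17)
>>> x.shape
(17, 7, 23)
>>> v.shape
(7, 7)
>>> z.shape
(23, 7)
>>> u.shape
(17, 23, 7)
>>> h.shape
(23, 7)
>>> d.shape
(7, 17, 23)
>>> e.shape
(23, 17, 7)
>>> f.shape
(23,)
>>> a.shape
(17, 23)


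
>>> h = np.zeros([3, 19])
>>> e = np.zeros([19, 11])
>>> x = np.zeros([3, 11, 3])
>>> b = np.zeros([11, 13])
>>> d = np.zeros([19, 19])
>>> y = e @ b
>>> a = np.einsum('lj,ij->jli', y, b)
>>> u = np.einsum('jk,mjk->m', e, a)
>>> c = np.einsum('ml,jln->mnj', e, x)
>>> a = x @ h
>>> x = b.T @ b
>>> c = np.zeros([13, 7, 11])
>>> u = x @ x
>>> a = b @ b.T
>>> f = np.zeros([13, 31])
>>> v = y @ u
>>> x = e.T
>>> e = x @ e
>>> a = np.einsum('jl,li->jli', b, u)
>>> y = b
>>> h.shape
(3, 19)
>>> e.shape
(11, 11)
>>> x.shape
(11, 19)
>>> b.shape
(11, 13)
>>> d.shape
(19, 19)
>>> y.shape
(11, 13)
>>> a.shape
(11, 13, 13)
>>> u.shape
(13, 13)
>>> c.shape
(13, 7, 11)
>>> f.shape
(13, 31)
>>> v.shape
(19, 13)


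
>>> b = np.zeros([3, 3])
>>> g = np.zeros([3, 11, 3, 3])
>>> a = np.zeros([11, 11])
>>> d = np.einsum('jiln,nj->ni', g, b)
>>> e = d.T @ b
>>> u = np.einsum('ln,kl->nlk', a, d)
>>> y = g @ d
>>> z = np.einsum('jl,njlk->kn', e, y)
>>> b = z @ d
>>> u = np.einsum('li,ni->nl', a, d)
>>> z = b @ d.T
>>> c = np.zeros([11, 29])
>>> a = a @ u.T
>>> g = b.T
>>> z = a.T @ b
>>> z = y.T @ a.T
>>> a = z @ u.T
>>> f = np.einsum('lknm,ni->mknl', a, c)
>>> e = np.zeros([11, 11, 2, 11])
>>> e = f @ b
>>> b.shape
(11, 11)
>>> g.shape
(11, 11)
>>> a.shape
(11, 3, 11, 3)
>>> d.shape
(3, 11)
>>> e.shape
(3, 3, 11, 11)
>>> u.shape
(3, 11)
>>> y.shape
(3, 11, 3, 11)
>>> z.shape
(11, 3, 11, 11)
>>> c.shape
(11, 29)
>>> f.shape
(3, 3, 11, 11)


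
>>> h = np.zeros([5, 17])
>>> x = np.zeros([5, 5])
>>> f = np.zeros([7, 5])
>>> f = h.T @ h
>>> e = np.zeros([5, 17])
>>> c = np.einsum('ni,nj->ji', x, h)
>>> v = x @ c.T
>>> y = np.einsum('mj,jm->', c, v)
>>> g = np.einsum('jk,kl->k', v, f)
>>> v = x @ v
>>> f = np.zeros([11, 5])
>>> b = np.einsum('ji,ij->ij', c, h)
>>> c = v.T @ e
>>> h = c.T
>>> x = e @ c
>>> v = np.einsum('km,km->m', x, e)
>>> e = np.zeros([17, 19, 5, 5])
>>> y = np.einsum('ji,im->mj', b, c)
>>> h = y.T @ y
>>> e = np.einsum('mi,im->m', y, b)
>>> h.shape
(5, 5)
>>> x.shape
(5, 17)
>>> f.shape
(11, 5)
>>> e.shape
(17,)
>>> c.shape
(17, 17)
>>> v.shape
(17,)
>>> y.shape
(17, 5)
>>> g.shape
(17,)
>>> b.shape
(5, 17)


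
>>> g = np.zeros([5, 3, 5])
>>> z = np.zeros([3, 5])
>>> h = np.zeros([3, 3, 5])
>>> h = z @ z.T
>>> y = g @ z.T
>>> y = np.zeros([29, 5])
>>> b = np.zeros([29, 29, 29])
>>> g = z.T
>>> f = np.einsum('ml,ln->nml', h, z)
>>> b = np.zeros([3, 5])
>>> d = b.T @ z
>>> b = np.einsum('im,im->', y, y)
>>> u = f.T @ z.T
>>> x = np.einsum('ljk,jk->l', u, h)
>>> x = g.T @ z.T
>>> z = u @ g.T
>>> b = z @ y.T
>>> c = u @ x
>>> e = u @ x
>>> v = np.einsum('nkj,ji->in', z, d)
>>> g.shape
(5, 3)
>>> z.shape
(3, 3, 5)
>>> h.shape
(3, 3)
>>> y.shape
(29, 5)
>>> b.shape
(3, 3, 29)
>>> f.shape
(5, 3, 3)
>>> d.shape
(5, 5)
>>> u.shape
(3, 3, 3)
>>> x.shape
(3, 3)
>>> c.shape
(3, 3, 3)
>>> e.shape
(3, 3, 3)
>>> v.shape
(5, 3)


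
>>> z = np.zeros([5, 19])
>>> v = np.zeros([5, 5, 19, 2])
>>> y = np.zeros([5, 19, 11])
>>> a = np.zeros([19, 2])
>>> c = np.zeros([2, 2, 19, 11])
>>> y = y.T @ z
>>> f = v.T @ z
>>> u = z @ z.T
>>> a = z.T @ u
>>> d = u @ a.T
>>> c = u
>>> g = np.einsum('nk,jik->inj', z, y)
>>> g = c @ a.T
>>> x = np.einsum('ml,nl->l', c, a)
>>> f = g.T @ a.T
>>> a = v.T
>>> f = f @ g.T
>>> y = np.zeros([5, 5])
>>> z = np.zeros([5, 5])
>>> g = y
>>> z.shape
(5, 5)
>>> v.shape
(5, 5, 19, 2)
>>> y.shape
(5, 5)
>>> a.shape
(2, 19, 5, 5)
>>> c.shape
(5, 5)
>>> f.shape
(19, 5)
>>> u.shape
(5, 5)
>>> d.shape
(5, 19)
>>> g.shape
(5, 5)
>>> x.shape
(5,)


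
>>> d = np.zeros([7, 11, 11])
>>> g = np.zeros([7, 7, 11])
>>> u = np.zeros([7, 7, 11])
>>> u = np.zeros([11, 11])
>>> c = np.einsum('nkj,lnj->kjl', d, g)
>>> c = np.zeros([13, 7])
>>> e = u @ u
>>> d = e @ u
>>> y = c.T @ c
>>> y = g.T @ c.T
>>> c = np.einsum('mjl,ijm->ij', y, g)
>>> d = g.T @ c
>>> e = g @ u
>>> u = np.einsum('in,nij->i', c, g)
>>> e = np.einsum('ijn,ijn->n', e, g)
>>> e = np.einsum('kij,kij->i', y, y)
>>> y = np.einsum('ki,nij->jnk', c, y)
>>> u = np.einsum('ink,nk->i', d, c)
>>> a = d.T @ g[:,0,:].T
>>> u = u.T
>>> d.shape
(11, 7, 7)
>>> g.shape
(7, 7, 11)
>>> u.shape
(11,)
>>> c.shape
(7, 7)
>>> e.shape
(7,)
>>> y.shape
(13, 11, 7)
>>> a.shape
(7, 7, 7)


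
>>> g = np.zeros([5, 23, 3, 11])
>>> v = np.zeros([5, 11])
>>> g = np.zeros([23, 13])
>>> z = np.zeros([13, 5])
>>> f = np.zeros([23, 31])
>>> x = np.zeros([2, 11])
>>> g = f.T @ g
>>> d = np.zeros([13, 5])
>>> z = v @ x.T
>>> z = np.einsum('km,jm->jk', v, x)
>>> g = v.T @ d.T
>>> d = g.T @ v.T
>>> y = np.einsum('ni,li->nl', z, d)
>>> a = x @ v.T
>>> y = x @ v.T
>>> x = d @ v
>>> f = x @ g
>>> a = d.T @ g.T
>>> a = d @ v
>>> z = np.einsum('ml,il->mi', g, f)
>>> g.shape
(11, 13)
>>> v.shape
(5, 11)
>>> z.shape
(11, 13)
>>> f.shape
(13, 13)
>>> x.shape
(13, 11)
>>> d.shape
(13, 5)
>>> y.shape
(2, 5)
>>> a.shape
(13, 11)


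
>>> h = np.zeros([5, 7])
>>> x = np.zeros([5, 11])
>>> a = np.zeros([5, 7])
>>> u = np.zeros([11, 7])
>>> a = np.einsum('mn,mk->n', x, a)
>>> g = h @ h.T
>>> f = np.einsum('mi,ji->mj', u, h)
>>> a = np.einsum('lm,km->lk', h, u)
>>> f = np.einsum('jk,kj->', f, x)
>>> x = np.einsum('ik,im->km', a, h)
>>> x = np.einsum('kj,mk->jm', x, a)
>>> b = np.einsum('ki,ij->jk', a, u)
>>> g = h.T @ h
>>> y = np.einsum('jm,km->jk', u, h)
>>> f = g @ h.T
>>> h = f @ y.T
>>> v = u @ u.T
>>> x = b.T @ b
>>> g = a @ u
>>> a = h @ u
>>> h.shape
(7, 11)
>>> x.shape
(5, 5)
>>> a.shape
(7, 7)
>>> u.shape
(11, 7)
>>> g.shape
(5, 7)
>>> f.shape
(7, 5)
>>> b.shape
(7, 5)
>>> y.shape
(11, 5)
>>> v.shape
(11, 11)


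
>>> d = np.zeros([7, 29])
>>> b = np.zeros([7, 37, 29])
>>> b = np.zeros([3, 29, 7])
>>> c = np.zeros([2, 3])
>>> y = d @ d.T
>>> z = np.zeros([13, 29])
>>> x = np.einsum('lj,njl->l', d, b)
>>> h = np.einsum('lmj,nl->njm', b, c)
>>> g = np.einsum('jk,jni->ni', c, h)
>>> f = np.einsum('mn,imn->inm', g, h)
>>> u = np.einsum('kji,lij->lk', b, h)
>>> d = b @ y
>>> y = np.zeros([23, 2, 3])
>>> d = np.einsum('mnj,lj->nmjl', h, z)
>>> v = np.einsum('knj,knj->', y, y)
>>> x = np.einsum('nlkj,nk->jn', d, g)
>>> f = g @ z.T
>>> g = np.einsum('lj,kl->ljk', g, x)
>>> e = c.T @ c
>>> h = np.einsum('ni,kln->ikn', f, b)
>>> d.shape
(7, 2, 29, 13)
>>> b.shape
(3, 29, 7)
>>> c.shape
(2, 3)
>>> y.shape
(23, 2, 3)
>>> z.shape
(13, 29)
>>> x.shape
(13, 7)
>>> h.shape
(13, 3, 7)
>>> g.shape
(7, 29, 13)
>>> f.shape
(7, 13)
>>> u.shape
(2, 3)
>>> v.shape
()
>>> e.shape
(3, 3)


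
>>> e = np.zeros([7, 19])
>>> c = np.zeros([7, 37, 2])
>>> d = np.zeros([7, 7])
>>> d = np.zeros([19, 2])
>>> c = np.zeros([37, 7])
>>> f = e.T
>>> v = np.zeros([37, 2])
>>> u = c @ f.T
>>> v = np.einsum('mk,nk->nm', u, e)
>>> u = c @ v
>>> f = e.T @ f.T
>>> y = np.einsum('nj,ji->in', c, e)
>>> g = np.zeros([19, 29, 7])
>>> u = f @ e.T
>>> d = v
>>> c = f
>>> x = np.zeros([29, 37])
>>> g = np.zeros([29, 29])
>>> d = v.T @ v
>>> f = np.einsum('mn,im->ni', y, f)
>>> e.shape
(7, 19)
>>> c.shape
(19, 19)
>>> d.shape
(37, 37)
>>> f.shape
(37, 19)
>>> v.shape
(7, 37)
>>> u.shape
(19, 7)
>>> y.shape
(19, 37)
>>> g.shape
(29, 29)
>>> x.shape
(29, 37)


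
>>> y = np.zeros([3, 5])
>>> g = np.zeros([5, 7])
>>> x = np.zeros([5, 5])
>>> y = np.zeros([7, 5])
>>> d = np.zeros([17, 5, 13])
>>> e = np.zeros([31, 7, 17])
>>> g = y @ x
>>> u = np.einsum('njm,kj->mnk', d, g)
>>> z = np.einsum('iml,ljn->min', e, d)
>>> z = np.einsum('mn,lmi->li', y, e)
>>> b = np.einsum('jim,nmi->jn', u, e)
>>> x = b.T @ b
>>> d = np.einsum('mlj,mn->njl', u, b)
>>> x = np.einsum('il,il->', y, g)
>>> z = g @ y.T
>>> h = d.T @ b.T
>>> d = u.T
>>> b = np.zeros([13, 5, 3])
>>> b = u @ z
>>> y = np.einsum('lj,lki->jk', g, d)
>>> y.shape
(5, 17)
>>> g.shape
(7, 5)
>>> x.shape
()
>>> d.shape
(7, 17, 13)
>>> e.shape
(31, 7, 17)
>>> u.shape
(13, 17, 7)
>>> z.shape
(7, 7)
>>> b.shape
(13, 17, 7)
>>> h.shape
(17, 7, 13)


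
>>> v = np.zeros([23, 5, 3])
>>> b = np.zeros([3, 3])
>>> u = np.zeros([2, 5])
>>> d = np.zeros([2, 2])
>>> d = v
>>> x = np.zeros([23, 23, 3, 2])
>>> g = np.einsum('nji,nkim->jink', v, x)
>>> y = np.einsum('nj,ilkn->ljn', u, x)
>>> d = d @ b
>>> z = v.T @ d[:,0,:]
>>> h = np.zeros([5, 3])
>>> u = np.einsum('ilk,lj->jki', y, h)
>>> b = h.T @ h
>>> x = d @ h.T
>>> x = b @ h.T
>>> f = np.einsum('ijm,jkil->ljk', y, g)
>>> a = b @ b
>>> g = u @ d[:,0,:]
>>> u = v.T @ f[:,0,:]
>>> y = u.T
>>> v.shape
(23, 5, 3)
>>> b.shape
(3, 3)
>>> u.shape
(3, 5, 3)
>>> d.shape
(23, 5, 3)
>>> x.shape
(3, 5)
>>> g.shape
(3, 2, 3)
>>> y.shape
(3, 5, 3)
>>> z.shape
(3, 5, 3)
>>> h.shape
(5, 3)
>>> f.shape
(23, 5, 3)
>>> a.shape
(3, 3)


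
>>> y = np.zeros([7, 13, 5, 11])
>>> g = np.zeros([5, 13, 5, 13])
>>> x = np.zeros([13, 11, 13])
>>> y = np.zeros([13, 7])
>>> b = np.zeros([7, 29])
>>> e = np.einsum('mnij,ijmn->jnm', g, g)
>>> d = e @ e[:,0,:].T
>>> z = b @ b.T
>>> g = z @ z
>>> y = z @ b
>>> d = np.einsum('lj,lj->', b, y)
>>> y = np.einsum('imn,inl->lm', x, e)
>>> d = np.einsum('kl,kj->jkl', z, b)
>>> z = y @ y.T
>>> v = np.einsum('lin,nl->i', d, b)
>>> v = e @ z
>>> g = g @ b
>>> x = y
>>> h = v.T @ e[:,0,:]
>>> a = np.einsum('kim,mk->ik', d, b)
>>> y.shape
(5, 11)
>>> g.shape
(7, 29)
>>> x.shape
(5, 11)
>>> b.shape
(7, 29)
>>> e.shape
(13, 13, 5)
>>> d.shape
(29, 7, 7)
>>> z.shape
(5, 5)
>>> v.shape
(13, 13, 5)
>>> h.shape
(5, 13, 5)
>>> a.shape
(7, 29)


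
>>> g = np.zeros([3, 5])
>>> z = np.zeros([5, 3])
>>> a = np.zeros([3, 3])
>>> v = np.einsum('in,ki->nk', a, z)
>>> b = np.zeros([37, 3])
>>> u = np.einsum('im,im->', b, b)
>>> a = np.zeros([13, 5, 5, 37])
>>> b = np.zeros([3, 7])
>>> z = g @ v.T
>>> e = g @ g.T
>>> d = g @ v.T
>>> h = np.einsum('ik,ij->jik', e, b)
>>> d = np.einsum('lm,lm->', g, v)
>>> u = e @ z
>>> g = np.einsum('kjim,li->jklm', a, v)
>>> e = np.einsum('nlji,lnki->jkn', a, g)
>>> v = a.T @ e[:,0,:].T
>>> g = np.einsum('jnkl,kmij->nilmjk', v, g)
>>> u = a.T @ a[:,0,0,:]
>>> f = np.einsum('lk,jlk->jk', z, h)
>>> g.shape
(5, 3, 5, 13, 37, 5)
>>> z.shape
(3, 3)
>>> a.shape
(13, 5, 5, 37)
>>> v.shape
(37, 5, 5, 5)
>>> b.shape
(3, 7)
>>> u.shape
(37, 5, 5, 37)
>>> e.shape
(5, 3, 13)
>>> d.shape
()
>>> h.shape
(7, 3, 3)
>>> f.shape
(7, 3)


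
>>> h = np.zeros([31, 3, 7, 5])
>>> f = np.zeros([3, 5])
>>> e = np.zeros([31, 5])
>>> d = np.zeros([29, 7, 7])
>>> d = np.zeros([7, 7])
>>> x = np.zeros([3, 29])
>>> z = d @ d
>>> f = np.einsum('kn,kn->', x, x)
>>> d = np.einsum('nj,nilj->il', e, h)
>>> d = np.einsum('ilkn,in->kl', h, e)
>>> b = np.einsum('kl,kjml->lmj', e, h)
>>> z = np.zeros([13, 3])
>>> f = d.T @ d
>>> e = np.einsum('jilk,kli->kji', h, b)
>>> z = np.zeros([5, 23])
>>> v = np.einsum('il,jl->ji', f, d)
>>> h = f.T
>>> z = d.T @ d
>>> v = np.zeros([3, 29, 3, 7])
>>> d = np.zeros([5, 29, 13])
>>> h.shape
(3, 3)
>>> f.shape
(3, 3)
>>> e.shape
(5, 31, 3)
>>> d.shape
(5, 29, 13)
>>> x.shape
(3, 29)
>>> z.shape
(3, 3)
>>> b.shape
(5, 7, 3)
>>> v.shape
(3, 29, 3, 7)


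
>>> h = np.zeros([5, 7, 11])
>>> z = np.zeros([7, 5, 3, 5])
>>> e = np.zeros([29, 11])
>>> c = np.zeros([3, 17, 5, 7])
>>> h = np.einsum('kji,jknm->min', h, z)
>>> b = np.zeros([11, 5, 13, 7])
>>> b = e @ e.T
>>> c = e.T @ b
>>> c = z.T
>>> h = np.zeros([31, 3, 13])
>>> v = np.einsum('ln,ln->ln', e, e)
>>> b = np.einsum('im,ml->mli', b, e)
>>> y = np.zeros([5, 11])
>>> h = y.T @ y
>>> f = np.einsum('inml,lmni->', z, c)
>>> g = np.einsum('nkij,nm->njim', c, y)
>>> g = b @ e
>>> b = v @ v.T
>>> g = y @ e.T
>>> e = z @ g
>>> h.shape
(11, 11)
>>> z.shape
(7, 5, 3, 5)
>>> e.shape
(7, 5, 3, 29)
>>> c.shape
(5, 3, 5, 7)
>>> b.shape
(29, 29)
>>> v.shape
(29, 11)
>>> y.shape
(5, 11)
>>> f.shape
()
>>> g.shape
(5, 29)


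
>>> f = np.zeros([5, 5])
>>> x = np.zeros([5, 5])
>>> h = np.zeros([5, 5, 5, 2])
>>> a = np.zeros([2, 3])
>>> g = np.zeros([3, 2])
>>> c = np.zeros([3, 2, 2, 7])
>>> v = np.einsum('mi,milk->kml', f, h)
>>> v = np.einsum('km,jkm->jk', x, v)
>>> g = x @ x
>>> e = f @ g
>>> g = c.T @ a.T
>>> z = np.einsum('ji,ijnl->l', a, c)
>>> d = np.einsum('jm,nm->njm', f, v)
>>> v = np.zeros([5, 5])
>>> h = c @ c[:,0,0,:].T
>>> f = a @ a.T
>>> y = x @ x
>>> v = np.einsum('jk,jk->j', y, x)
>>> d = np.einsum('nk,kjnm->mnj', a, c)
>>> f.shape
(2, 2)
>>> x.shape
(5, 5)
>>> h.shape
(3, 2, 2, 3)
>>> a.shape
(2, 3)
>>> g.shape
(7, 2, 2, 2)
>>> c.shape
(3, 2, 2, 7)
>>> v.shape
(5,)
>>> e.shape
(5, 5)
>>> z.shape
(7,)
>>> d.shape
(7, 2, 2)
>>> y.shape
(5, 5)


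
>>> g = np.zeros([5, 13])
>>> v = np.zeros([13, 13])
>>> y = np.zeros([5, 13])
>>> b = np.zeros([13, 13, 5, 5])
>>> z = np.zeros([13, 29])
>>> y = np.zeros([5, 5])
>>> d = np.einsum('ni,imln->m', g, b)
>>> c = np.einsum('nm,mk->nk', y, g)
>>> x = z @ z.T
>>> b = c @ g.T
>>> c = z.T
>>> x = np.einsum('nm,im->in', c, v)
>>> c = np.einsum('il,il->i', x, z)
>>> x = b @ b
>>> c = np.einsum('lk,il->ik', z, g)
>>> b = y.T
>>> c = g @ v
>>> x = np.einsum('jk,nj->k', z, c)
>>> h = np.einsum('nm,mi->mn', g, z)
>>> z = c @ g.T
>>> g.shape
(5, 13)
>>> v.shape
(13, 13)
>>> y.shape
(5, 5)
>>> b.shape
(5, 5)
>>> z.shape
(5, 5)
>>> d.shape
(13,)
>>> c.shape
(5, 13)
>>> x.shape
(29,)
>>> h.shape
(13, 5)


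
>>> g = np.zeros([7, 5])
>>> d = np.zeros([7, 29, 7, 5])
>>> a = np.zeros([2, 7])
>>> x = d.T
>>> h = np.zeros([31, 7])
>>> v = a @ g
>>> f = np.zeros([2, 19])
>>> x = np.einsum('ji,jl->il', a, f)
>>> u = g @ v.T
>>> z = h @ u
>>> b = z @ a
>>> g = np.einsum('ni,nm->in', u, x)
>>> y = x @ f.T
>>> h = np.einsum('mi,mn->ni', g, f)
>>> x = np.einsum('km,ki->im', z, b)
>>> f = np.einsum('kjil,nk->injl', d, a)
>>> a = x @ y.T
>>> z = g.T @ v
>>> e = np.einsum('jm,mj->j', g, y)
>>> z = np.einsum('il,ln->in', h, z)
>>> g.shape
(2, 7)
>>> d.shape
(7, 29, 7, 5)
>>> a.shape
(7, 7)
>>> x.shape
(7, 2)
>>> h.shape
(19, 7)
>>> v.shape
(2, 5)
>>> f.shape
(7, 2, 29, 5)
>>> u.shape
(7, 2)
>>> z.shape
(19, 5)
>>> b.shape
(31, 7)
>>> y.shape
(7, 2)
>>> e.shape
(2,)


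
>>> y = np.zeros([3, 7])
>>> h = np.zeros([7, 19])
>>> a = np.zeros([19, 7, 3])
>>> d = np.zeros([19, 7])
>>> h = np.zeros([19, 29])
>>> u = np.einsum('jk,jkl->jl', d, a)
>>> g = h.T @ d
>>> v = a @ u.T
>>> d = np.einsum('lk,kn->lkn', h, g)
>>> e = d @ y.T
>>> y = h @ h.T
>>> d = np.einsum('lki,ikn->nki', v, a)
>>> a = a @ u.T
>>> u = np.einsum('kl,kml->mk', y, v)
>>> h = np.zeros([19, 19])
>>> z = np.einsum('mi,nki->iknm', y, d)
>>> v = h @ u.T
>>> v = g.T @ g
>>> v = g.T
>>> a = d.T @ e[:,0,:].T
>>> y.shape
(19, 19)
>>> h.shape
(19, 19)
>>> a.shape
(19, 7, 19)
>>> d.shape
(3, 7, 19)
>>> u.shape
(7, 19)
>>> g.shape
(29, 7)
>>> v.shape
(7, 29)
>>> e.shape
(19, 29, 3)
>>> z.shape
(19, 7, 3, 19)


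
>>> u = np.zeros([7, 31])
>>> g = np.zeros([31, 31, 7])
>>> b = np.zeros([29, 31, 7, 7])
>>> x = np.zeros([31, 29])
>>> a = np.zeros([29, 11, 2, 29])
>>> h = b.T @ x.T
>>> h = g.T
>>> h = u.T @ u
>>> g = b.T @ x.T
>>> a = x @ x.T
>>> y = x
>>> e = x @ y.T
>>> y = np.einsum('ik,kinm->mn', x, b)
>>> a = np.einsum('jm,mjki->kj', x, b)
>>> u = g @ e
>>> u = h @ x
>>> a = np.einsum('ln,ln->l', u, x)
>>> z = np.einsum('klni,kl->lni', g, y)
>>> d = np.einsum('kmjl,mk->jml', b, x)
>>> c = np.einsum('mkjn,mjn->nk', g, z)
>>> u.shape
(31, 29)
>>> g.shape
(7, 7, 31, 31)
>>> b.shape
(29, 31, 7, 7)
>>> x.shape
(31, 29)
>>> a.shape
(31,)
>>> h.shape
(31, 31)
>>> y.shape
(7, 7)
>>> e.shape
(31, 31)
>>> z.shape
(7, 31, 31)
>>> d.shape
(7, 31, 7)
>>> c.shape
(31, 7)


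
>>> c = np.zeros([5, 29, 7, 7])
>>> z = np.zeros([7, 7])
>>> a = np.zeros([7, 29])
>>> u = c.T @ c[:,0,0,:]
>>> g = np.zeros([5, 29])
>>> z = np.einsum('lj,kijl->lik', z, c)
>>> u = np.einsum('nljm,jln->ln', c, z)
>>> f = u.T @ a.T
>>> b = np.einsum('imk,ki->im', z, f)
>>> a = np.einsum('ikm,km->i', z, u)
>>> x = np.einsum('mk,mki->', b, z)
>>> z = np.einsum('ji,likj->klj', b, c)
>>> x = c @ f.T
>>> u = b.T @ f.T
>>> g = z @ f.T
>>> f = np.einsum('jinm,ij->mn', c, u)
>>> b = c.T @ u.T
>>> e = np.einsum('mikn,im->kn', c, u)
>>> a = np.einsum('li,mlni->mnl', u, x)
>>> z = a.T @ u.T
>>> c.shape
(5, 29, 7, 7)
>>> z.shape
(29, 7, 29)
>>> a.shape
(5, 7, 29)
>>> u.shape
(29, 5)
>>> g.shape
(7, 5, 5)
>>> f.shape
(7, 7)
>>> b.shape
(7, 7, 29, 29)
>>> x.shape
(5, 29, 7, 5)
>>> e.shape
(7, 7)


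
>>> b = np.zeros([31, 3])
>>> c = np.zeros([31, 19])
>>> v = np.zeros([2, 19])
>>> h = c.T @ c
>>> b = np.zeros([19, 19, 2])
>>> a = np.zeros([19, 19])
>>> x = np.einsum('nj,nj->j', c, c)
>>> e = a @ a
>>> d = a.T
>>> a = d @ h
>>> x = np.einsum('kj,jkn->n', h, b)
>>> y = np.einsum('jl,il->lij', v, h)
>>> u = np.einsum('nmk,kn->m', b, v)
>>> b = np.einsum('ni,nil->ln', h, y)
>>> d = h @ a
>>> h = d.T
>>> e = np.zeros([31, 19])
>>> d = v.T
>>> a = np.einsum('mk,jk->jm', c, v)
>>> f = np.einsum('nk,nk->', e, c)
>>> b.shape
(2, 19)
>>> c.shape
(31, 19)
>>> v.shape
(2, 19)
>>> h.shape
(19, 19)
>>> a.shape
(2, 31)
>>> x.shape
(2,)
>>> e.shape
(31, 19)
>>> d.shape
(19, 2)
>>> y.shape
(19, 19, 2)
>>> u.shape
(19,)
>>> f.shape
()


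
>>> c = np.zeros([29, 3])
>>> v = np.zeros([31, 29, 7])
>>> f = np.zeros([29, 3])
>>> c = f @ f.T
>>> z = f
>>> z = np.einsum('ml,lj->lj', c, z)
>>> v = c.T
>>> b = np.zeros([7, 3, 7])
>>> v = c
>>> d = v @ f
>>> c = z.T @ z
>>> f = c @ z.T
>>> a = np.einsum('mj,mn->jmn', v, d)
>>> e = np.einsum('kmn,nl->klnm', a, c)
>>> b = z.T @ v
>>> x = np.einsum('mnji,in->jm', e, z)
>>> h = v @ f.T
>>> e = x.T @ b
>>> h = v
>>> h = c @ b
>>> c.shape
(3, 3)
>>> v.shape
(29, 29)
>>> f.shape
(3, 29)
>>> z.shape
(29, 3)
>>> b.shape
(3, 29)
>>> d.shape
(29, 3)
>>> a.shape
(29, 29, 3)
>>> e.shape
(29, 29)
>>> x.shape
(3, 29)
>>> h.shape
(3, 29)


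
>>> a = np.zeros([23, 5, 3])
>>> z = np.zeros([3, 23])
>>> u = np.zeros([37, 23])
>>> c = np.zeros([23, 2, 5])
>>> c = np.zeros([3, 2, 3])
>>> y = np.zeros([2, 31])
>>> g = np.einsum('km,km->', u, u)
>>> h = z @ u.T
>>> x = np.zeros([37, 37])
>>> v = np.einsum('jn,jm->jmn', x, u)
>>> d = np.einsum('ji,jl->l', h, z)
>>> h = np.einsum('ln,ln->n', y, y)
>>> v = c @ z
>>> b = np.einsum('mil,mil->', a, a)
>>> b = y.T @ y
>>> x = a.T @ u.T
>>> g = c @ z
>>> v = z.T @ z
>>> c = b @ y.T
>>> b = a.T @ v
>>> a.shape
(23, 5, 3)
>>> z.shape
(3, 23)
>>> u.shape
(37, 23)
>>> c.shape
(31, 2)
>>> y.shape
(2, 31)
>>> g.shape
(3, 2, 23)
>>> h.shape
(31,)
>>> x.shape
(3, 5, 37)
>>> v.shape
(23, 23)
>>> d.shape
(23,)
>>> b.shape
(3, 5, 23)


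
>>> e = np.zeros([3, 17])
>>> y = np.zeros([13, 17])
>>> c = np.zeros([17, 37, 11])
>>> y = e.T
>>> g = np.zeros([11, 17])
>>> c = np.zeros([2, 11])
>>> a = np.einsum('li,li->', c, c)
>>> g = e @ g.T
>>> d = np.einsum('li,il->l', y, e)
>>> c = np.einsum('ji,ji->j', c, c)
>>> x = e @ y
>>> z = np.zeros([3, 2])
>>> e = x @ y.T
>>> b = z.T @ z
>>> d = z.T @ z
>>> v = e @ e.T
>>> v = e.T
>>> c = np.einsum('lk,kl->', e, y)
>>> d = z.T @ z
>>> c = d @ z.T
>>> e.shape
(3, 17)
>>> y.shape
(17, 3)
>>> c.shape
(2, 3)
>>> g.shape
(3, 11)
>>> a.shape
()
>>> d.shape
(2, 2)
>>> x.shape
(3, 3)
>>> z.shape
(3, 2)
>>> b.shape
(2, 2)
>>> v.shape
(17, 3)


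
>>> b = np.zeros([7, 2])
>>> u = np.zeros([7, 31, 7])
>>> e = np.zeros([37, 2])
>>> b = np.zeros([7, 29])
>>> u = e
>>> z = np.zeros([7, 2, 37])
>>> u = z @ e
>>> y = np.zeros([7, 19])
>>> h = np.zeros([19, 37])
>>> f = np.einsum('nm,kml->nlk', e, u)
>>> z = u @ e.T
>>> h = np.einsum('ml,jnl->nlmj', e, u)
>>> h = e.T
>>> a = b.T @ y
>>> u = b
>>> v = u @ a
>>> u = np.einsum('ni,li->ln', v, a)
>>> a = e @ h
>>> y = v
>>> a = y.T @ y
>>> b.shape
(7, 29)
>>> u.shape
(29, 7)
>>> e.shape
(37, 2)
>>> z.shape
(7, 2, 37)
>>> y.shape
(7, 19)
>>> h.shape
(2, 37)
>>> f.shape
(37, 2, 7)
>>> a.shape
(19, 19)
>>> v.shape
(7, 19)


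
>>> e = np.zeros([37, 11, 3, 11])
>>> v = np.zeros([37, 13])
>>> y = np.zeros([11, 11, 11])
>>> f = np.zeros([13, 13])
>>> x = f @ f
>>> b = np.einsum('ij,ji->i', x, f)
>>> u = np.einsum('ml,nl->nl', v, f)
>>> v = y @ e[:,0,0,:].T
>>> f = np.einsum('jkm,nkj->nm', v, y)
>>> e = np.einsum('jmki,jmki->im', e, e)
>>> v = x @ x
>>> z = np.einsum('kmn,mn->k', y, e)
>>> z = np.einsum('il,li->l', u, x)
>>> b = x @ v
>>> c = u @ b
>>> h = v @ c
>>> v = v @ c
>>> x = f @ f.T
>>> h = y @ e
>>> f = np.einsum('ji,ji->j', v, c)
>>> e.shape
(11, 11)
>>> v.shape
(13, 13)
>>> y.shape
(11, 11, 11)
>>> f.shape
(13,)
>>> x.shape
(11, 11)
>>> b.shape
(13, 13)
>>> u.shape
(13, 13)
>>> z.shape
(13,)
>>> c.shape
(13, 13)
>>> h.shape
(11, 11, 11)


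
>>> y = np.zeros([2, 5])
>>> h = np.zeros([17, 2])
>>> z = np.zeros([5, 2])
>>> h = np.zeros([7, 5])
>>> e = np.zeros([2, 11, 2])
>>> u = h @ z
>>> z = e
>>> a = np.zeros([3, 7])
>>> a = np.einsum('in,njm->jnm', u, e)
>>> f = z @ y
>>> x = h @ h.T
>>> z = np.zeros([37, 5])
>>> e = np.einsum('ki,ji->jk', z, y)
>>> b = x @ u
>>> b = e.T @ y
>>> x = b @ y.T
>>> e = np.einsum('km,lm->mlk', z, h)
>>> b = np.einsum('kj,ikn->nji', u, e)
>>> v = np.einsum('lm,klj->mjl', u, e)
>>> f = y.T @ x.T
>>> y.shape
(2, 5)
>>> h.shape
(7, 5)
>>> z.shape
(37, 5)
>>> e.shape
(5, 7, 37)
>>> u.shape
(7, 2)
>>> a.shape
(11, 2, 2)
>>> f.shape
(5, 37)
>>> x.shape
(37, 2)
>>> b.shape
(37, 2, 5)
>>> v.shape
(2, 37, 7)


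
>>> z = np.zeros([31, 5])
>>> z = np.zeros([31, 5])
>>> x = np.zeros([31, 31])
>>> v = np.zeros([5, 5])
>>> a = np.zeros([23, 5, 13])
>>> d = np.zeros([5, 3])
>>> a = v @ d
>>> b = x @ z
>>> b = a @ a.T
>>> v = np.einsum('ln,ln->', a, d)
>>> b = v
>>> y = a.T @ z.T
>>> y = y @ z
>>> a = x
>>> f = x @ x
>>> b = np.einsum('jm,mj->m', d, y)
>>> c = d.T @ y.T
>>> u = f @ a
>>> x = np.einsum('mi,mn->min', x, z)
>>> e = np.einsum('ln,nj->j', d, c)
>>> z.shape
(31, 5)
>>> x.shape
(31, 31, 5)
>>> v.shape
()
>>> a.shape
(31, 31)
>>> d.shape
(5, 3)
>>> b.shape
(3,)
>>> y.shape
(3, 5)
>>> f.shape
(31, 31)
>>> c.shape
(3, 3)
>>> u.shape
(31, 31)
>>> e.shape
(3,)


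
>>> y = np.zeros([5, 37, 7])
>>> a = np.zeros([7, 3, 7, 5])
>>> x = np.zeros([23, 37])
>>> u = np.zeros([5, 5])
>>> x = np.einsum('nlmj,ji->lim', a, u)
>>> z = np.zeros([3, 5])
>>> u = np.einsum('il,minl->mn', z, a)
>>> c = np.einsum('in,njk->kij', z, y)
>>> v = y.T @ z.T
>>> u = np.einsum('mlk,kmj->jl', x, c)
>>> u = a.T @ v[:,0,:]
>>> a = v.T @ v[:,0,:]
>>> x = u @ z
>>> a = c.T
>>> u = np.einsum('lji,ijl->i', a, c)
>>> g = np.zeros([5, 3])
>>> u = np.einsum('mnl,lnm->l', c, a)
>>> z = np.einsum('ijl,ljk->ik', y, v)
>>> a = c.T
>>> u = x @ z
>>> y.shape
(5, 37, 7)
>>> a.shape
(37, 3, 7)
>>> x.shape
(5, 7, 3, 5)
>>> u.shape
(5, 7, 3, 3)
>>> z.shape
(5, 3)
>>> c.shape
(7, 3, 37)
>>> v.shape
(7, 37, 3)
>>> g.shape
(5, 3)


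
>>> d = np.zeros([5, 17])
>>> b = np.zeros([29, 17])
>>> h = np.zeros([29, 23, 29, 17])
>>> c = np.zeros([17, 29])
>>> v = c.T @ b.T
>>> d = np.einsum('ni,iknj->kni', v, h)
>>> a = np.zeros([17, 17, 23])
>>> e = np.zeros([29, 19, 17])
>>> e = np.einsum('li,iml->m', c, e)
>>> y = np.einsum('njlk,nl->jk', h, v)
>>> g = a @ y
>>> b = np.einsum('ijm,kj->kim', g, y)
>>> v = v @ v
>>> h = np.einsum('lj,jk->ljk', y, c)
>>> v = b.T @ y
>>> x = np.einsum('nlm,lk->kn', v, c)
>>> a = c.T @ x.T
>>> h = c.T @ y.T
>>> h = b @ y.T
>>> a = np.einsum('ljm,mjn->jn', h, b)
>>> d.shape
(23, 29, 29)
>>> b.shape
(23, 17, 17)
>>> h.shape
(23, 17, 23)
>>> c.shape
(17, 29)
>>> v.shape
(17, 17, 17)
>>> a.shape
(17, 17)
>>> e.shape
(19,)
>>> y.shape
(23, 17)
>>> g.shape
(17, 17, 17)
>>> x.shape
(29, 17)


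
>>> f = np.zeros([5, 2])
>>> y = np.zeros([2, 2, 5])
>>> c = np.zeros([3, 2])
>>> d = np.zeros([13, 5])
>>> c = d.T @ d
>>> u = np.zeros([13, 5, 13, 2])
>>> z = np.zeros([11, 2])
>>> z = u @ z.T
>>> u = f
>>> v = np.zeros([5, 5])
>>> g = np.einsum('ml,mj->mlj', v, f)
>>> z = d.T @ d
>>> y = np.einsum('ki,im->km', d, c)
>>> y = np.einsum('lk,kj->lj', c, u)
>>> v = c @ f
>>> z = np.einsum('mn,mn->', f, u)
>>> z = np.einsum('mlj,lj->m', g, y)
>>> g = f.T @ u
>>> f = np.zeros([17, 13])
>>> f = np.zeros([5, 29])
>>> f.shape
(5, 29)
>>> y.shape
(5, 2)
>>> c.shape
(5, 5)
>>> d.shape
(13, 5)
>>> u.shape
(5, 2)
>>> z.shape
(5,)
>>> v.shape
(5, 2)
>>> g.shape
(2, 2)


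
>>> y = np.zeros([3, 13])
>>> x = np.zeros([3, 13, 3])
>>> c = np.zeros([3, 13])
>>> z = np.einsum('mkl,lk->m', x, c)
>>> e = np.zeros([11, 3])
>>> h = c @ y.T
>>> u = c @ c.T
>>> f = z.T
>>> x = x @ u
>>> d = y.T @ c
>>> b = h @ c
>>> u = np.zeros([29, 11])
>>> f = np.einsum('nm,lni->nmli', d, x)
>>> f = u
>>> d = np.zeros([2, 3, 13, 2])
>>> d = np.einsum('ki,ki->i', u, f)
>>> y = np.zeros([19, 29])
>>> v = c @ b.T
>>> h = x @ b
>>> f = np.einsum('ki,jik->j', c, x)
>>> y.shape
(19, 29)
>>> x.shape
(3, 13, 3)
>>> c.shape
(3, 13)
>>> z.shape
(3,)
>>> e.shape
(11, 3)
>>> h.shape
(3, 13, 13)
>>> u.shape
(29, 11)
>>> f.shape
(3,)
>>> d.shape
(11,)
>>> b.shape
(3, 13)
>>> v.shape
(3, 3)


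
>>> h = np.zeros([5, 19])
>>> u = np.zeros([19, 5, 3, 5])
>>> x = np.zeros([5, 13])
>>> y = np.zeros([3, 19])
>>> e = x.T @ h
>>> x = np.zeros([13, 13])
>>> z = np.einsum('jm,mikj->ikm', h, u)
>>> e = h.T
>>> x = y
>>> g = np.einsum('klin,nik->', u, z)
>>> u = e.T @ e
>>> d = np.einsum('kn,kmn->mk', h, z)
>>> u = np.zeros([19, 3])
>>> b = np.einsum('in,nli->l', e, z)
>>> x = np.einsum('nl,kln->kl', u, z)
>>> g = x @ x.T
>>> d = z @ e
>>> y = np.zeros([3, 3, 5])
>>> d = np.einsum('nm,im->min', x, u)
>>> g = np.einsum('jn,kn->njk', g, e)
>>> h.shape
(5, 19)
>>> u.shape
(19, 3)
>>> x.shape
(5, 3)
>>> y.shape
(3, 3, 5)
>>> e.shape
(19, 5)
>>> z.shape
(5, 3, 19)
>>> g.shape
(5, 5, 19)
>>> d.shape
(3, 19, 5)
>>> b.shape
(3,)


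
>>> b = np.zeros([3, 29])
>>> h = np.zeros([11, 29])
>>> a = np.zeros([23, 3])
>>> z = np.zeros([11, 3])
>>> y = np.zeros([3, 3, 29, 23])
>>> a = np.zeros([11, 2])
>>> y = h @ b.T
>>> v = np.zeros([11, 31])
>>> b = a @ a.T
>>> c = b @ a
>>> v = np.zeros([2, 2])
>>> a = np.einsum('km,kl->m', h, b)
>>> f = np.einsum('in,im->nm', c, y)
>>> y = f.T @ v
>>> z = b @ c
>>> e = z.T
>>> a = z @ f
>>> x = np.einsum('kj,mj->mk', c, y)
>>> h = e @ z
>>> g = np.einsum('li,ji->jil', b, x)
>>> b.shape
(11, 11)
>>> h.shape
(2, 2)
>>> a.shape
(11, 3)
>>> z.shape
(11, 2)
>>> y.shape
(3, 2)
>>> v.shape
(2, 2)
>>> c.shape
(11, 2)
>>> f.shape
(2, 3)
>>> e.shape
(2, 11)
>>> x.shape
(3, 11)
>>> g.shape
(3, 11, 11)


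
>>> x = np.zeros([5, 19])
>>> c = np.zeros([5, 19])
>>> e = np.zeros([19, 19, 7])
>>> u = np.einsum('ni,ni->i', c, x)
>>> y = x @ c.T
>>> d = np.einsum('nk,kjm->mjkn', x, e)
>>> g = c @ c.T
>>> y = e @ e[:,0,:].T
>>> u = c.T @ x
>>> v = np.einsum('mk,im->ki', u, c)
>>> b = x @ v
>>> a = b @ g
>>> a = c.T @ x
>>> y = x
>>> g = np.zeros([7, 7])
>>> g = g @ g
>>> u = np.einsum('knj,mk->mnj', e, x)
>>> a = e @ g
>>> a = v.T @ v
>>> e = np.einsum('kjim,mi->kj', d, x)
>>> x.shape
(5, 19)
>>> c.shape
(5, 19)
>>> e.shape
(7, 19)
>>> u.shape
(5, 19, 7)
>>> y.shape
(5, 19)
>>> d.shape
(7, 19, 19, 5)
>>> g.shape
(7, 7)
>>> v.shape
(19, 5)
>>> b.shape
(5, 5)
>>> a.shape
(5, 5)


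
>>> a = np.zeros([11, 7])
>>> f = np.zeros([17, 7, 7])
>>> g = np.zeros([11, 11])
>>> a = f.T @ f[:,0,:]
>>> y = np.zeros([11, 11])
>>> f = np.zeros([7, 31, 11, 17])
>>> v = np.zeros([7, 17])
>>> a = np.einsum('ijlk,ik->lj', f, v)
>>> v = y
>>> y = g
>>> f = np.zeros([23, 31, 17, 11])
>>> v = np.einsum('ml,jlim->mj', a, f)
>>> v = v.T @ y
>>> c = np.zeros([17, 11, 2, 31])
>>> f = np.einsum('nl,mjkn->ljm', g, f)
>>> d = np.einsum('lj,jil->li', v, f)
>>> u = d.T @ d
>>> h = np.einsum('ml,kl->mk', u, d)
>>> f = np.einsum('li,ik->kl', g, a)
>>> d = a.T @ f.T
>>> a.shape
(11, 31)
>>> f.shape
(31, 11)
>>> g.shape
(11, 11)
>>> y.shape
(11, 11)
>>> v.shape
(23, 11)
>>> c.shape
(17, 11, 2, 31)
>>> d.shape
(31, 31)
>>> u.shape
(31, 31)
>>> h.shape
(31, 23)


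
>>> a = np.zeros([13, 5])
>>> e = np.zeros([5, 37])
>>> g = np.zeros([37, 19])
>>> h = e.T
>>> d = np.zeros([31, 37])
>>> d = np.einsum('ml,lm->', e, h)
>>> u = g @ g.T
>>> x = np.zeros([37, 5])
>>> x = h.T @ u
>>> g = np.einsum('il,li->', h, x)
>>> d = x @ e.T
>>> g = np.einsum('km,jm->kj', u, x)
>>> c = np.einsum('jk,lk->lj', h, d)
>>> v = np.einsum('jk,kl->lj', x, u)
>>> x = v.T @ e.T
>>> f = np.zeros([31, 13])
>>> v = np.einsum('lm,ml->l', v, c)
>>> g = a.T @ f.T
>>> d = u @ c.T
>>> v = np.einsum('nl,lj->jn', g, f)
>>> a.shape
(13, 5)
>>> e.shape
(5, 37)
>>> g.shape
(5, 31)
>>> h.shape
(37, 5)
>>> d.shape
(37, 5)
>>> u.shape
(37, 37)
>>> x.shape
(5, 5)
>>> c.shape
(5, 37)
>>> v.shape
(13, 5)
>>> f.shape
(31, 13)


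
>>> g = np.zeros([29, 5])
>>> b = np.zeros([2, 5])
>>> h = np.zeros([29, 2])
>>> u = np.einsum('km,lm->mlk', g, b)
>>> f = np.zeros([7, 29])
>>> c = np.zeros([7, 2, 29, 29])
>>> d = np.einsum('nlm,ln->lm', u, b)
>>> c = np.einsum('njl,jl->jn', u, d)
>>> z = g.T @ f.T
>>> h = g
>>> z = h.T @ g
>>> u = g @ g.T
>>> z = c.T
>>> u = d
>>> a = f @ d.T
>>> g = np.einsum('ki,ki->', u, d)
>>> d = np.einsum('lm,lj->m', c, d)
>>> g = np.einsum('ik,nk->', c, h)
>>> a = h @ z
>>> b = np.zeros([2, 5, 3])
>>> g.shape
()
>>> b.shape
(2, 5, 3)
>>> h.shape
(29, 5)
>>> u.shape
(2, 29)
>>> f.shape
(7, 29)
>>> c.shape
(2, 5)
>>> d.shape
(5,)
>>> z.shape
(5, 2)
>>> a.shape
(29, 2)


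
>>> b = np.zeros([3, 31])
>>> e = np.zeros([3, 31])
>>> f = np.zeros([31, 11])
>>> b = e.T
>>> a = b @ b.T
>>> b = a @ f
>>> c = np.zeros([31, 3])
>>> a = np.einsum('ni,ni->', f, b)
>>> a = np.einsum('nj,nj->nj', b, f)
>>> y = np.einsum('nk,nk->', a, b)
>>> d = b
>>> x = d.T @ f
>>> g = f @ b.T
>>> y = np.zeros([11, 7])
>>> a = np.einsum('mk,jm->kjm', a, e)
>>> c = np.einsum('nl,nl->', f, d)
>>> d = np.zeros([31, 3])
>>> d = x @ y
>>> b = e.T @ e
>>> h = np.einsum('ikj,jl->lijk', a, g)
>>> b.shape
(31, 31)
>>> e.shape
(3, 31)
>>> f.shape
(31, 11)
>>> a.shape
(11, 3, 31)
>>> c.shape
()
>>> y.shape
(11, 7)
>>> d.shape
(11, 7)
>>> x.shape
(11, 11)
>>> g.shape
(31, 31)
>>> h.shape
(31, 11, 31, 3)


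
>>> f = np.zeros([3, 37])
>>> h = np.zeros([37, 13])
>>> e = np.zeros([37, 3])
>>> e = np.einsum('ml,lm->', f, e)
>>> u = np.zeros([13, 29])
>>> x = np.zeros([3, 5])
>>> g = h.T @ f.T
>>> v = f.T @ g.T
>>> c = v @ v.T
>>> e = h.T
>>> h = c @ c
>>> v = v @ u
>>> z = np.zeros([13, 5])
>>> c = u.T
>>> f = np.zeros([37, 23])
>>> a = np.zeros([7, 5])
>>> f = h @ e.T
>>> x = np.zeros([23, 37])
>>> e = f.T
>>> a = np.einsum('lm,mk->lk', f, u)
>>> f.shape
(37, 13)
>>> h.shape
(37, 37)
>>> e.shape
(13, 37)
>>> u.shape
(13, 29)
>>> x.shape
(23, 37)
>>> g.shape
(13, 3)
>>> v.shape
(37, 29)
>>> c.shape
(29, 13)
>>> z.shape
(13, 5)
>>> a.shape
(37, 29)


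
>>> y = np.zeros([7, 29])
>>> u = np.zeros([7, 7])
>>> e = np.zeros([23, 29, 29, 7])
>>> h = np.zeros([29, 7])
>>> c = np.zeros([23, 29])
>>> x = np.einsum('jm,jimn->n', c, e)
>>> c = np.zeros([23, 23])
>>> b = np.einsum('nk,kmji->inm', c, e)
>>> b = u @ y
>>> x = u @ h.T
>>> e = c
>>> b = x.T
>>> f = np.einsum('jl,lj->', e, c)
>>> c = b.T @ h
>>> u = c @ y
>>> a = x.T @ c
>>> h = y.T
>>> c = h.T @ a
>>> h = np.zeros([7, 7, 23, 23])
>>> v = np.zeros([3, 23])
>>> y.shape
(7, 29)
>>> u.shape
(7, 29)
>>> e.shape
(23, 23)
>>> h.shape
(7, 7, 23, 23)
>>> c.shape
(7, 7)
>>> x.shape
(7, 29)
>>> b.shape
(29, 7)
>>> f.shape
()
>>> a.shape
(29, 7)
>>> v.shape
(3, 23)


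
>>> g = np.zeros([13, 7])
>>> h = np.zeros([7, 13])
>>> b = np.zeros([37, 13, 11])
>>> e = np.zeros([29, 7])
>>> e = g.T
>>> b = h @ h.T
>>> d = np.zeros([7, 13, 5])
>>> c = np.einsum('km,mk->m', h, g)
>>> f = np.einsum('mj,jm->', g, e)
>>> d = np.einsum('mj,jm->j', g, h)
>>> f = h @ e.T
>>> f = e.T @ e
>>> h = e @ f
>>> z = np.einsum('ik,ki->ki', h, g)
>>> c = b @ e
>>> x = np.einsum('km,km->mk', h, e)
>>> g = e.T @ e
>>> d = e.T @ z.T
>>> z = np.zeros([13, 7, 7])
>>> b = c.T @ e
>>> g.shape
(13, 13)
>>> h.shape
(7, 13)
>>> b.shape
(13, 13)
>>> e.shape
(7, 13)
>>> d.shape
(13, 13)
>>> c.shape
(7, 13)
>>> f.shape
(13, 13)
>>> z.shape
(13, 7, 7)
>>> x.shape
(13, 7)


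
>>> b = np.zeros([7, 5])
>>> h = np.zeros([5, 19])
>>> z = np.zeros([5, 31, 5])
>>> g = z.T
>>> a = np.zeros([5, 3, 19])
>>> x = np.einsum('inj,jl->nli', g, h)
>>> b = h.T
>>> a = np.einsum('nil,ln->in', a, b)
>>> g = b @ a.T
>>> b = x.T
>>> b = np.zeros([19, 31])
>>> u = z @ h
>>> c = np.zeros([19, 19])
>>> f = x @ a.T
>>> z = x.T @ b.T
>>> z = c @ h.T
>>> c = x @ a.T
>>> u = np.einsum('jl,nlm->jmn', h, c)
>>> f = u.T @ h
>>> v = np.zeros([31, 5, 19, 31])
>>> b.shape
(19, 31)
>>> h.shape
(5, 19)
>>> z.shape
(19, 5)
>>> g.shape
(19, 3)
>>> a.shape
(3, 5)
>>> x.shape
(31, 19, 5)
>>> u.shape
(5, 3, 31)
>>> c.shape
(31, 19, 3)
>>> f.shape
(31, 3, 19)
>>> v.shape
(31, 5, 19, 31)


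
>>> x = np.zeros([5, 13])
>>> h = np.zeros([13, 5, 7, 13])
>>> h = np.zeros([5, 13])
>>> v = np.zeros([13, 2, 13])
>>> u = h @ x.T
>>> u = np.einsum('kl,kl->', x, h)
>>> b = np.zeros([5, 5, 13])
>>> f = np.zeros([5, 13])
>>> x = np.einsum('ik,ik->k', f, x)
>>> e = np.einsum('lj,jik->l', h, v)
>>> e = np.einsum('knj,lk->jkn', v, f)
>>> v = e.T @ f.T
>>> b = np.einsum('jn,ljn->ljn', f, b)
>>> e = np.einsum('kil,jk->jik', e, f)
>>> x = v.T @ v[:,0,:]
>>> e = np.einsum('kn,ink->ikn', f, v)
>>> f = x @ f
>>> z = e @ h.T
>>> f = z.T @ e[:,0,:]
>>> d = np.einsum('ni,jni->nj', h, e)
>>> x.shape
(5, 13, 5)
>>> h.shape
(5, 13)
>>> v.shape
(2, 13, 5)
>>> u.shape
()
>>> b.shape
(5, 5, 13)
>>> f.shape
(5, 5, 13)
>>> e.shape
(2, 5, 13)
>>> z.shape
(2, 5, 5)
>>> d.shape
(5, 2)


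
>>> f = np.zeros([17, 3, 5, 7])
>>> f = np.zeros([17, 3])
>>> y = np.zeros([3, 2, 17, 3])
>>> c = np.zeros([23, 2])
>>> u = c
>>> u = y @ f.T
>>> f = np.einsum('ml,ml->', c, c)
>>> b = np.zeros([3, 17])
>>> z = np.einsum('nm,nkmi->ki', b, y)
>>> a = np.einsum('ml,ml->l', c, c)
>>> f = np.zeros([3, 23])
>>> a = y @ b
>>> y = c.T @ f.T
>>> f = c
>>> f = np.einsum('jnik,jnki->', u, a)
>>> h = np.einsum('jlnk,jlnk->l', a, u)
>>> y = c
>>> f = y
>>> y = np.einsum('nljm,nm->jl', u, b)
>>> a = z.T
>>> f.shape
(23, 2)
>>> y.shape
(17, 2)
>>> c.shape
(23, 2)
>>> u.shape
(3, 2, 17, 17)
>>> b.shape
(3, 17)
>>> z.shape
(2, 3)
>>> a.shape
(3, 2)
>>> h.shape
(2,)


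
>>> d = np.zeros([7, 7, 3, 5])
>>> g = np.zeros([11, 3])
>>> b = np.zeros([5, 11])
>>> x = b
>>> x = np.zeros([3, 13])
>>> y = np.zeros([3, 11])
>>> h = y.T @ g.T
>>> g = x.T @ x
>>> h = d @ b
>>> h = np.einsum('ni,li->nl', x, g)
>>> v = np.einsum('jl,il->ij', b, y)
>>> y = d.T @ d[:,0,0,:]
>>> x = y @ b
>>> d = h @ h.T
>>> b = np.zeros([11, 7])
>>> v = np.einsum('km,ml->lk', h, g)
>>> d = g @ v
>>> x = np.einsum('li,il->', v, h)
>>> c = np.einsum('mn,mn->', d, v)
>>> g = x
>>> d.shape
(13, 3)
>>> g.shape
()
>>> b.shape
(11, 7)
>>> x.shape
()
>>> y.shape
(5, 3, 7, 5)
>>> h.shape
(3, 13)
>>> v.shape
(13, 3)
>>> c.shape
()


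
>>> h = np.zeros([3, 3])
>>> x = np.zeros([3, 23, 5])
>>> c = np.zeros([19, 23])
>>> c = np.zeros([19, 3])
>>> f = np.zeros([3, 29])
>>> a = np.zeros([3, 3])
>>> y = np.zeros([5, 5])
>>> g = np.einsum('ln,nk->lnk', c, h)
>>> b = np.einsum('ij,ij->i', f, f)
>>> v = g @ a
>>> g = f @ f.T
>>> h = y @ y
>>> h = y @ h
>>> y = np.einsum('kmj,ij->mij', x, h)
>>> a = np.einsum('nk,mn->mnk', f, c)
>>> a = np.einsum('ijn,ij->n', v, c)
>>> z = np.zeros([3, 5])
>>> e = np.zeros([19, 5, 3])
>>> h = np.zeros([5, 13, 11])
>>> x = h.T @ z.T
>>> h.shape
(5, 13, 11)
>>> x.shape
(11, 13, 3)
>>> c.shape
(19, 3)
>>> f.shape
(3, 29)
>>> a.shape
(3,)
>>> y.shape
(23, 5, 5)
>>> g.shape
(3, 3)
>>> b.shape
(3,)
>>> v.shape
(19, 3, 3)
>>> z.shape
(3, 5)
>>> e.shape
(19, 5, 3)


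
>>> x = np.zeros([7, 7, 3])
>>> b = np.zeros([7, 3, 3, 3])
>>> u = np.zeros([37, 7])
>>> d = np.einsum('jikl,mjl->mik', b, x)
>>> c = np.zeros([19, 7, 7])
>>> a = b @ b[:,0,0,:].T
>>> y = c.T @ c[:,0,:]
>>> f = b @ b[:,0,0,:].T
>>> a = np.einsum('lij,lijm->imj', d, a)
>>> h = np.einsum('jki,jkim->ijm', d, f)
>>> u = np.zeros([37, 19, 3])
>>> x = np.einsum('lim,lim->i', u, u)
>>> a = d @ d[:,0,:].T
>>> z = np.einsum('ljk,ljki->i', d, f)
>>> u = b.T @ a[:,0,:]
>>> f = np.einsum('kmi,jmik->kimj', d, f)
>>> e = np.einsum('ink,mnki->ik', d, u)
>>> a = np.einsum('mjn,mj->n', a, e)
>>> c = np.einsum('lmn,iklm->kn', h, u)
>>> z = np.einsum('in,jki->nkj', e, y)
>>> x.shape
(19,)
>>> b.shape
(7, 3, 3, 3)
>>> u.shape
(3, 3, 3, 7)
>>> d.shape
(7, 3, 3)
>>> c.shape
(3, 7)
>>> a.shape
(7,)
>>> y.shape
(7, 7, 7)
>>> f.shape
(7, 3, 3, 7)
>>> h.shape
(3, 7, 7)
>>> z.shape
(3, 7, 7)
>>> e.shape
(7, 3)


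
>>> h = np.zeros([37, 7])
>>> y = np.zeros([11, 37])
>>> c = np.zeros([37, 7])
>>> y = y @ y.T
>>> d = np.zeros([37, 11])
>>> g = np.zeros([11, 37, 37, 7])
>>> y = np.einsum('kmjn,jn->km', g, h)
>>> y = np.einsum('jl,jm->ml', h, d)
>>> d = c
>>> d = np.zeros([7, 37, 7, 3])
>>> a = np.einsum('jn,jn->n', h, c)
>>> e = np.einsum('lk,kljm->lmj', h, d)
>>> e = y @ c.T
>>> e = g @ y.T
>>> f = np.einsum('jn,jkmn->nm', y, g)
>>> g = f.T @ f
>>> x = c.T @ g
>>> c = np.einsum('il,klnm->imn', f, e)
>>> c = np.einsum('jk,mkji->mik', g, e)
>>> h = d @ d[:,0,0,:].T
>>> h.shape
(7, 37, 7, 7)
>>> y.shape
(11, 7)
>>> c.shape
(11, 11, 37)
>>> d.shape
(7, 37, 7, 3)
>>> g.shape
(37, 37)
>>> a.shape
(7,)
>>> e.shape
(11, 37, 37, 11)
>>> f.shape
(7, 37)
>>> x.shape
(7, 37)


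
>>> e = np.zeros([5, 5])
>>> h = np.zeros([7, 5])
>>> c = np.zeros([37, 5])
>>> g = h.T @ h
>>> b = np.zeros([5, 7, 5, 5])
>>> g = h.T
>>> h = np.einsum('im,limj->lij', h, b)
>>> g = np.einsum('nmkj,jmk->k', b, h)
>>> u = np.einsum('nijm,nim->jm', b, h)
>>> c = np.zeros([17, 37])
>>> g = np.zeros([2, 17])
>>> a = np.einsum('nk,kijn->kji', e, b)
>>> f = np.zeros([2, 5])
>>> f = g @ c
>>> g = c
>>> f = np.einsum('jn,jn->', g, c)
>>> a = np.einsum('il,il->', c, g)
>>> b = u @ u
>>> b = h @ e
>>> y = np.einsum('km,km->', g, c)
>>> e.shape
(5, 5)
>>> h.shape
(5, 7, 5)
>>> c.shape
(17, 37)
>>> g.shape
(17, 37)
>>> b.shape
(5, 7, 5)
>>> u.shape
(5, 5)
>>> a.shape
()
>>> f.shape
()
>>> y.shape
()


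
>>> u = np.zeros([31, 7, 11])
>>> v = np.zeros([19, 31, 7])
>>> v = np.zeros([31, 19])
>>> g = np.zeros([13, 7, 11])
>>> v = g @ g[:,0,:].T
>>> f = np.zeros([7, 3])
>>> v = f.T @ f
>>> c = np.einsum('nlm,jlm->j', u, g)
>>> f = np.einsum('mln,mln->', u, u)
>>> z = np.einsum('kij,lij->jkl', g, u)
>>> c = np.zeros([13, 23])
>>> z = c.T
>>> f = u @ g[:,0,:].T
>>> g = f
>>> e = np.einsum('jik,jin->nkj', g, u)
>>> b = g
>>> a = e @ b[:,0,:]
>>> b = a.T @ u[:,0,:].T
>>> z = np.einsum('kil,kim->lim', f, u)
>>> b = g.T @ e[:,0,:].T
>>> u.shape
(31, 7, 11)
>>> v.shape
(3, 3)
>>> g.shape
(31, 7, 13)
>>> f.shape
(31, 7, 13)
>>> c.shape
(13, 23)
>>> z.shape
(13, 7, 11)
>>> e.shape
(11, 13, 31)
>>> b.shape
(13, 7, 11)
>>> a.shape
(11, 13, 13)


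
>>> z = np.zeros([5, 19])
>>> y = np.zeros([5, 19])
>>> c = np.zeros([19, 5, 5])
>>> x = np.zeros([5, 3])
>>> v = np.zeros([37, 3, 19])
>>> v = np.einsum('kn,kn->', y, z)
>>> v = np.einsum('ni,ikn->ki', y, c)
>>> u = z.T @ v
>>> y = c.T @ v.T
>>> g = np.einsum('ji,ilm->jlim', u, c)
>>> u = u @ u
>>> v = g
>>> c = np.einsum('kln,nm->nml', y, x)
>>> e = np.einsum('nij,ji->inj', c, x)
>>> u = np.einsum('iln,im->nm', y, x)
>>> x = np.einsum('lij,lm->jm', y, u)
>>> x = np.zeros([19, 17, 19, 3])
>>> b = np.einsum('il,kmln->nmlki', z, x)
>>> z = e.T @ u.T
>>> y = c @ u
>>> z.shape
(5, 5, 5)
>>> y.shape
(5, 3, 3)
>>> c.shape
(5, 3, 5)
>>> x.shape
(19, 17, 19, 3)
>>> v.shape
(19, 5, 19, 5)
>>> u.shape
(5, 3)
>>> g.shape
(19, 5, 19, 5)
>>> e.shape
(3, 5, 5)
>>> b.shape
(3, 17, 19, 19, 5)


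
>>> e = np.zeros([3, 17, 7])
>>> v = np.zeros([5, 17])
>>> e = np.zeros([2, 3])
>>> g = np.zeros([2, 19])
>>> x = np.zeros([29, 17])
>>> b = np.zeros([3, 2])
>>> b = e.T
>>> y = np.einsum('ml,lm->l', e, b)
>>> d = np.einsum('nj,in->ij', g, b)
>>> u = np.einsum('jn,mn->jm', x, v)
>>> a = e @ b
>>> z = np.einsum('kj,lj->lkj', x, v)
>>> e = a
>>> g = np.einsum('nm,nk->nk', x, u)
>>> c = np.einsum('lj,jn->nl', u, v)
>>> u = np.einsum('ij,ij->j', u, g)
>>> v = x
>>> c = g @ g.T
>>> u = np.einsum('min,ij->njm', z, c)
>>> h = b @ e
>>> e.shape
(2, 2)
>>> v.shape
(29, 17)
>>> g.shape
(29, 5)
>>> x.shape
(29, 17)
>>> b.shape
(3, 2)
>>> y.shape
(3,)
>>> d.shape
(3, 19)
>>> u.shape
(17, 29, 5)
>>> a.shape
(2, 2)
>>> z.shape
(5, 29, 17)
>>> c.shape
(29, 29)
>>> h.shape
(3, 2)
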